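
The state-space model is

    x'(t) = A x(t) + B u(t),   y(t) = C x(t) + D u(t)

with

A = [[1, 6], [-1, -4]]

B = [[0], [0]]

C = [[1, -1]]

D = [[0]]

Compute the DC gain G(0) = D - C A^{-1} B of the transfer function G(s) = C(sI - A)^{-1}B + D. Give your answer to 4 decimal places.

G(0) = C(-A)^{-1}B + D = -C A^{-1} B + D.
det A = 2, so A^{-1} = (1/2)·adj(A) = [[-2, -3], [1/2, 1/2]]
A^{-1} B = [0, 0]^T
C A^{-1} B = 0
G(0) = D - C A^{-1} B = 0 - (0) = 0

0.0000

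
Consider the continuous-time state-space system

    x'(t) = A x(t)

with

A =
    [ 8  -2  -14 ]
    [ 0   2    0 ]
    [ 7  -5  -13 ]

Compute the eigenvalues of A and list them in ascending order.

det(sI - A) = s^3 - (tr A)s^2 + (M11 + M22 + M33)s - det A, where Mii is the 2×2 principal minor of A obtained by deleting row i and column i.
tr A = 8 + 2 + (-13) = -3; M11 = 2·(-13) - 0·(-5) = -26 - 0 = -26; M22 = 8·(-13) - (-14)·7 = -104 - (-98) = -6; M33 = 8·2 - (-2)·0 = 16 - 0 = 16; sum of minors = -16.
det A = 8·(2·(-13) - 0·(-5)) - (-2)·(0·(-13) - 0·7) + (-14)·(0·(-5) - 2·7) = 8·(-26) - (-2)·0 + (-14)·(-14) = -12.
So p(s) = det(sI - A) = s^3 + 3s^2 - 16s + 12.
Rational-root test: any integer root divides 12. Testing small divisors, s = 1 works: p(1) = 1 + 3 + (-16) + 12 = 0, so (s - 1) is a factor.
Dividing, p(s) = (s - 1)(s^2 + 4s - 12).
Factor s^2 + 4s - 12: two numbers with sum -4 and product -12 are 2 and -6, so s^2 + 4s - 12 = (s - 2)(s + 6).
Hence p(s) = (s - 2) (s - 1) (s + 6), with roots -6, 1, 2.
At least one eigenvalue has non-negative real part, so the system is not asymptotically stable.

-6, 1, 2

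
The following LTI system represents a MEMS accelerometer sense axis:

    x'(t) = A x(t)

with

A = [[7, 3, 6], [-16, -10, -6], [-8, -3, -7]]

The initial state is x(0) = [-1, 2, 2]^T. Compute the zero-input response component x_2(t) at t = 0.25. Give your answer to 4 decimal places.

-0.5824

det(sI - A) = s^3 - (tr A)s^2 + (M11 + M22 + M33)s - det A, where Mii is the 2×2 principal minor of A obtained by deleting row i and column i.
tr A = 7 + (-10) + (-7) = -10; M11 = (-10)·(-7) - (-6)·(-3) = 70 - 18 = 52; M22 = 7·(-7) - 6·(-8) = -49 - (-48) = -1; M33 = 7·(-10) - 3·(-16) = -70 - (-48) = -22; sum of minors = 29.
det A = 7·((-10)·(-7) - (-6)·(-3)) - 3·((-16)·(-7) - (-6)·(-8)) + 6·((-16)·(-3) - (-10)·(-8)) = 7·52 - 3·64 + 6·(-32) = -20.
So p(s) = det(sI - A) = s^3 + 10s^2 + 29s + 20.
Rational-root test: any integer root divides 20. Testing small divisors, s = -1 works: p(-1) = -1 + 10 + (-29) + 20 = 0, so (s + 1) is a factor.
Dividing, p(s) = (s + 1)(s^2 + 9s + 20).
Factor s^2 + 9s + 20: two numbers with sum -9 and product 20 are -4 and -5, so s^2 + 9s + 20 = (s + 4)(s + 5).
Hence p(s) = (s + 1) (s + 4) (s + 5), with roots -5, -4, -1.
The eigenvalues -5, -4, -1 are distinct and real, so A is diagonalisable and x(t) = e^{At} x(0) = V diag(e^{λ_i t}) V^{-1} x(0), where the columns of V are the eigenvectors.
λ = -5: A - (-5)I = [[12, 3, 6], [-16, -5, -6], [-8, -3, -2]]. v must be orthogonal to every row; (row 1) × (row 2) = [12, -24, -12], so take v_1 = [-1, 2, 1]^T.
λ = -4: A - (-4)I = [[11, 3, 6], [-16, -6, -6], [-8, -3, -3]]. v must be orthogonal to every row; (row 1) × (row 2) = [18, -30, -18], so take v_2 = [3, -5, -3]^T.
λ = -1: A - (-1)I = [[8, 3, 6], [-16, -9, -6], [-8, -3, -6]]. v must be orthogonal to every row; (row 1) × (row 2) = [36, -48, -24], so take v_3 = [-3, 4, 2]^T.
V = [v_1 v_2 v_3] = [[-1, 3, -3], [2, -5, 4], [1, -3, 2]] has det V = 1, so V^{-1} = adj(V)/det V = [[2, 3, -3], [0, 1, -2], [-1, 0, -1]].
Modal coordinates z(0) = V^{-1} x(0): 2·(-1) + 3·2 + (-3)·2 = -2; 0·(-1) + 1·2 + (-2)·2 = -2; (-1)·(-1) + 0·2 + (-1)·2 = -1; so z(0) = [-2, -2, -1]^T.
x_2(t) = Σ_i (v_i)_2 · z_i(0) · e^{λ_i t} (row 2 of V times the modal terms).
x_2(0.25) = 2·(-2)·e^{-5·0.25} + (-5)·(-2)·e^{-4·0.25} + 4·(-1)·e^{-1·0.25} = (-4)·0.286505 + 10·0.367879 + (-4)·0.778801 = -0.5824.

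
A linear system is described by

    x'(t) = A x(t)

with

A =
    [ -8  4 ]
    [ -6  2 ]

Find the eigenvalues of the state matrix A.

-4, -2

det(sI - A) = s^2 - (tr A)s + det A, with tr A = (-8) + 2 = -6 and det A = (-8)·2 - 4·(-6) = -16 - (-24) = 8.
So p(s) = det(sI - A) = s^2 + 6s + 8.
Factor s^2 + 6s + 8: two numbers with sum -6 and product 8 are -2 and -4, so s^2 + 6s + 8 = (s + 2)(s + 4).
Hence p(s) = (s + 2) (s + 4), with roots -4, -2.
All eigenvalues have negative real part, so the system is asymptotically stable.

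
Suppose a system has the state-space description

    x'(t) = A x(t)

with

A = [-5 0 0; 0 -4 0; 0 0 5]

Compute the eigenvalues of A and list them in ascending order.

-5, -4, 5

det(sI - A) = s^3 - (tr A)s^2 + (M11 + M22 + M33)s - det A, where Mii is the 2×2 principal minor of A obtained by deleting row i and column i.
tr A = (-5) + (-4) + 5 = -4; M11 = (-4)·5 - 0·0 = -20 - 0 = -20; M22 = (-5)·5 - 0·0 = -25 - 0 = -25; M33 = (-5)·(-4) - 0·0 = 20 - 0 = 20; sum of minors = -25.
det A = (-5)·((-4)·5 - 0·0) - 0·(0·5 - 0·0) + 0·(0·0 - (-4)·0) = (-5)·(-20) - 0·0 + 0·0 = 100.
So p(s) = det(sI - A) = s^3 + 4s^2 - 25s - 100.
Rational-root test: any integer root divides -100. Testing small divisors, s = -4 works: p(-4) = -64 + 64 + 100 + (-100) = 0, so (s + 4) is a factor.
Dividing, p(s) = (s + 4)(s^2 - 25).
Factor s^2 - 25: two numbers with sum 0 and product -25 are 5 and -5, so s^2 - 25 = (s - 5)(s + 5).
Hence p(s) = (s - 5) (s + 4) (s + 5), with roots -5, -4, 5.
At least one eigenvalue has non-negative real part, so the system is not asymptotically stable.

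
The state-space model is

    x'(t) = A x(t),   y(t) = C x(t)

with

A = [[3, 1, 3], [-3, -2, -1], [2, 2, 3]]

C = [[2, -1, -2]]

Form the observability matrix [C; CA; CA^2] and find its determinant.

CA = [[5, 0, 1]]
CA^2 = [[17, 7, 18]]
Observability matrix O = [C; CA; CA^2] = [[2, -1, -2], [5, 0, 1], [17, 7, 18]]
Expanding along the first row, det(O) = 2·(0·18 - 1·7) - (-1)·(5·18 - 1·17) + (-2)·(5·7 - 0·17) = 2·(-7) - (-1)·73 + (-2)·35 = -11
Since det(O) ≠ 0, rank(O) = 3 and the system is completely observable.

-11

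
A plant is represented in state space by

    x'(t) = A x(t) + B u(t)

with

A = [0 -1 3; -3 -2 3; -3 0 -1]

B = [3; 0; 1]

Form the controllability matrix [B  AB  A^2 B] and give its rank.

AB = [[3], [-6], [-10]]
A^2B = [[-24], [-27], [1]]
Controllability matrix C = [B  AB  A^2B] = [[3, 3, -24], [0, -6, -27], [1, -10, 1]]
det(C) = 3·((-6)·1 - (-27)·(-10)) - 3·(0·1 - (-27)·1) + (-24)·(0·(-10) - (-6)·1) = 3·(-276) - 3·27 + (-24)·6 = -1053 ≠ 0, so rank(C) = 3.
rank(C) = 3 = n, so the pair (A, B) is completely controllable.

3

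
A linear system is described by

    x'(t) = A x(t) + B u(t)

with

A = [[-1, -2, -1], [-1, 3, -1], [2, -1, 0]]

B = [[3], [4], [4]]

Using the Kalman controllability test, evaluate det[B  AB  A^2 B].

-4509

AB = [[-15], [5], [2]]
A^2B = [[3], [28], [-35]]
Controllability matrix C = [B  AB  A^2B] = [[3, -15, 3], [4, 5, 28], [4, 2, -35]]
Expanding along the first row, det(C) = 3·(5·(-35) - 28·2) - (-15)·(4·(-35) - 28·4) + 3·(4·2 - 5·4) = 3·(-231) - (-15)·(-252) + 3·(-12) = -4509
Since det(C) ≠ 0, rank(C) = 3 and the system is completely controllable.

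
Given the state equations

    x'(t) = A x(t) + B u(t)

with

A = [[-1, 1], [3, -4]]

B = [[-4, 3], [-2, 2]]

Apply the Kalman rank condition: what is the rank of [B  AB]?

AB = [[2, -1], [-4, 1]]
Controllability matrix C = [B  AB] = [[-4, 3, 2, -1], [-2, 2, -4, 1]]
Take the 2×2 submatrix of C formed by columns 1, 2: [[-4, 3], [-2, 2]]. Its determinant is (-4)·2 - 3·(-2) = -8 - (-6) = -2 ≠ 0.
So rank(C) ≥ 2; since C has 2 rows, rank(C) = 2.
rank(C) = 2 = n, so the pair (A, B) is completely controllable.

2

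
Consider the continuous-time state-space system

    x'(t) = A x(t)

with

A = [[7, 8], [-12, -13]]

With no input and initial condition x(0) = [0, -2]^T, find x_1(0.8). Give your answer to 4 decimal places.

det(sI - A) = s^2 - (tr A)s + det A, with tr A = 7 + (-13) = -6 and det A = 7·(-13) - 8·(-12) = -91 - (-96) = 5.
So p(s) = det(sI - A) = s^2 + 6s + 5.
Factor s^2 + 6s + 5: two numbers with sum -6 and product 5 are -1 and -5, so s^2 + 6s + 5 = (s + 1)(s + 5).
Hence p(s) = (s + 1) (s + 5), with roots -5, -1.
The eigenvalues -5, -1 are distinct and real, so A is diagonalisable and x(t) = e^{At} x(0) = V diag(e^{λ_i t}) V^{-1} x(0), where the columns of V are the eigenvectors.
λ = -5: A - (-5)I = [[12, 8], [-12, -8]]. Row 1 gives 12·v1 + 8·v2 = 0, so take v_1 = [2, -3]^T.
λ = -1: A - (-1)I = [[8, 8], [-12, -12]]. Row 1 gives 8·v1 + 8·v2 = 0, so take v_2 = [-1, 1]^T.
V = [v_1 v_2] = [[2, -1], [-3, 1]] has det V = -1, so V^{-1} = adj(V)/det V = [[-1, -1], [-3, -2]].
Modal coordinates z(0) = V^{-1} x(0): (-1)·0 + (-1)·(-2) = 2; (-3)·0 + (-2)·(-2) = 4; so z(0) = [2, 4]^T.
x_1(t) = Σ_i (v_i)_1 · z_i(0) · e^{λ_i t} (row 1 of V times the modal terms).
x_1(0.8) = 2·2·e^{-5·0.8} + (-1)·4·e^{-1·0.8} = 4·0.018316 + (-4)·0.449329 = -1.7241.

-1.7241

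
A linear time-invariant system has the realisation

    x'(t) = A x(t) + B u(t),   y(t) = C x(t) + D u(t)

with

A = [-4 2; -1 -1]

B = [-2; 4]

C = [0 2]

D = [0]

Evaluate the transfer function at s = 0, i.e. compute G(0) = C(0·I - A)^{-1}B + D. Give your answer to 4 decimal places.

6.0000

G(0) = C(-A)^{-1}B + D = -C A^{-1} B + D.
det A = 6, so A^{-1} = (1/6)·adj(A) = [[-1/6, -1/3], [1/6, -2/3]]
A^{-1} B = [-1, -3]^T
C A^{-1} B = -6
G(0) = D - C A^{-1} B = 0 - (-6) = 6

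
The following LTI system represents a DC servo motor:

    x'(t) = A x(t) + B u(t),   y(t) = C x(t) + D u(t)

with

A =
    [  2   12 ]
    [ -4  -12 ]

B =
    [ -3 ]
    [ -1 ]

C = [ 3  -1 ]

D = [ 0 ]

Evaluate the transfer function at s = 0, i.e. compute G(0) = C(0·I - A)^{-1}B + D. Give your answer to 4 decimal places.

G(0) = C(-A)^{-1}B + D = -C A^{-1} B + D.
det A = 24, so A^{-1} = (1/24)·adj(A) = [[-1/2, -1/2], [1/6, 1/12]]
A^{-1} B = [2, -7/12]^T
C A^{-1} B = 79/12
G(0) = D - C A^{-1} B = 0 - (79/12) = -79/12 ≈ -6.5833

-6.5833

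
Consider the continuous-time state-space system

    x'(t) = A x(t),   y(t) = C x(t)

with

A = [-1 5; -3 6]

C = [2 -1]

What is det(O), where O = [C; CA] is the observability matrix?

9

CA = [[1, 4]]
Observability matrix O = [C; CA] = [[2, -1], [1, 4]]
det(O) = 2·4 - (-1)·1 = 8 - (-1) = 9
Since det(O) ≠ 0, rank(O) = 2 and the system is completely observable.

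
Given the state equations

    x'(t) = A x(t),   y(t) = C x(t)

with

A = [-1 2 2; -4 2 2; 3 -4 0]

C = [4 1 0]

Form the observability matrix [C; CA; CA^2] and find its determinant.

1612

CA = [[-8, 10, 10]]
CA^2 = [[-2, -36, 4]]
Observability matrix O = [C; CA; CA^2] = [[4, 1, 0], [-8, 10, 10], [-2, -36, 4]]
Expanding along the first row, det(O) = 4·(10·4 - 10·(-36)) - 1·((-8)·4 - 10·(-2)) + 0·((-8)·(-36) - 10·(-2)) = 4·400 - 1·(-12) + 0·308 = 1612
Since det(O) ≠ 0, rank(O) = 3 and the system is completely observable.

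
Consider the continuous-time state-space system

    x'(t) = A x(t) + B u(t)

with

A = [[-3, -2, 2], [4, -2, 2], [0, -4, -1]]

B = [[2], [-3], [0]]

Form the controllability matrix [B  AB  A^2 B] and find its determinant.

-1664

AB = [[0], [14], [12]]
A^2B = [[-4], [-4], [-68]]
Controllability matrix C = [B  AB  A^2B] = [[2, 0, -4], [-3, 14, -4], [0, 12, -68]]
Expanding along the first row, det(C) = 2·(14·(-68) - (-4)·12) - 0·((-3)·(-68) - (-4)·0) + (-4)·((-3)·12 - 14·0) = 2·(-904) - 0·204 + (-4)·(-36) = -1664
Since det(C) ≠ 0, rank(C) = 3 and the system is completely controllable.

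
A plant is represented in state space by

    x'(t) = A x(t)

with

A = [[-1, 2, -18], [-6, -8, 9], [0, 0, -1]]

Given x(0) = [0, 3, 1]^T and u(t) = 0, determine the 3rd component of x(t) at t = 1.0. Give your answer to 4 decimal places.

0.3679

det(sI - A) = s^3 - (tr A)s^2 + (M11 + M22 + M33)s - det A, where Mii is the 2×2 principal minor of A obtained by deleting row i and column i.
tr A = (-1) + (-8) + (-1) = -10; M11 = (-8)·(-1) - 9·0 = 8 - 0 = 8; M22 = (-1)·(-1) - (-18)·0 = 1 - 0 = 1; M33 = (-1)·(-8) - 2·(-6) = 8 - (-12) = 20; sum of minors = 29.
det A = (-1)·((-8)·(-1) - 9·0) - 2·((-6)·(-1) - 9·0) + (-18)·((-6)·0 - (-8)·0) = (-1)·8 - 2·6 + (-18)·0 = -20.
So p(s) = det(sI - A) = s^3 + 10s^2 + 29s + 20.
Rational-root test: any integer root divides 20. Testing small divisors, s = -1 works: p(-1) = -1 + 10 + (-29) + 20 = 0, so (s + 1) is a factor.
Dividing, p(s) = (s + 1)(s^2 + 9s + 20).
Factor s^2 + 9s + 20: two numbers with sum -9 and product 20 are -4 and -5, so s^2 + 9s + 20 = (s + 4)(s + 5).
Hence p(s) = (s + 1) (s + 4) (s + 5), with roots -5, -4, -1.
The eigenvalues -5, -4, -1 are distinct and real, so A is diagonalisable and x(t) = e^{At} x(0) = V diag(e^{λ_i t}) V^{-1} x(0), where the columns of V are the eigenvectors.
λ = -5: A - (-5)I = [[4, 2, -18], [-6, -3, 9], [0, 0, 4]]. v must be orthogonal to every row; (row 1) × (row 2) = [-36, 72, 0], so take v_1 = [1, -2, 0]^T.
λ = -4: A - (-4)I = [[3, 2, -18], [-6, -4, 9], [0, 0, 3]]. v must be orthogonal to every row; (row 1) × (row 2) = [-54, 81, 0], so take v_2 = [2, -3, 0]^T.
λ = -1: A - (-1)I = [[0, 2, -18], [-6, -7, 9], [0, 0, 0]]. v must be orthogonal to every row; (row 1) × (row 2) = [-108, 108, 12], so take v_3 = [-9, 9, 1]^T.
V = [v_1 v_2 v_3] = [[1, 2, -9], [-2, -3, 9], [0, 0, 1]] has det V = 1, so V^{-1} = adj(V)/det V = [[-3, -2, -9], [2, 1, 9], [0, 0, 1]].
Modal coordinates z(0) = V^{-1} x(0): (-3)·0 + (-2)·3 + (-9)·1 = -15; 2·0 + 1·3 + 9·1 = 12; 0·0 + 0·3 + 1·1 = 1; so z(0) = [-15, 12, 1]^T.
x_3(t) = Σ_i (v_i)_3 · z_i(0) · e^{λ_i t} (row 3 of V times the modal terms).
x_3(1.0) = 0·(-15)·e^{-5·1.0} + 0·12·e^{-4·1.0} + 1·1·e^{-1·1.0} = 0·0.006738 + 0·0.018316 + 1·0.367879 = 0.3679.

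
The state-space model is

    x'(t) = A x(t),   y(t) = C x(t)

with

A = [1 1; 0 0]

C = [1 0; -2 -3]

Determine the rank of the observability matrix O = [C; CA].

CA = [[1, 1], [-2, -2]]
Observability matrix O = [C; CA] = [[1, 0], [-2, -3], [1, 1], [-2, -2]]
Take the 2×2 submatrix of O formed by rows 1, 2: [[1, 0], [-2, -3]]. Its determinant is 1·(-3) - 0·(-2) = -3 - 0 = -3 ≠ 0.
So rank(O) ≥ 2; since O has 2 columns, rank(O) = 2.
rank(O) = 2 = n, so the pair (A, C) is completely observable.

2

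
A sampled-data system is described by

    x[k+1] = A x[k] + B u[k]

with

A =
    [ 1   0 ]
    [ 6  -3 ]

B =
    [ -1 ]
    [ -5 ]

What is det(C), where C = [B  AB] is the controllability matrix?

-14

AB = [[-1], [9]]
Controllability matrix C = [B  AB] = [[-1, -1], [-5, 9]]
det(C) = (-1)·9 - (-1)·(-5) = -9 - 5 = -14
Since det(C) ≠ 0, rank(C) = 2 and the system is completely controllable.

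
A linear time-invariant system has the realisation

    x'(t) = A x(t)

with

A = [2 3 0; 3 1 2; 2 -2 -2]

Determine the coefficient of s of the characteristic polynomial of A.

-9

Expand det(sI - A) for the 3×3 matrix.
p(s) = s^3 - s^2 - 9s - 34.
(Check: constant term = det(-A) = (-1)^3 det A = -34; coefficient of s^2 = -tr A = -1.)
The coefficient of s is -9.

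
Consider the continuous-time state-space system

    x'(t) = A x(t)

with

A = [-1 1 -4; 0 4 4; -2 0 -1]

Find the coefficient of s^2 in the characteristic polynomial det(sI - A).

-2

Expand det(sI - A) for the 3×3 matrix.
p(s) = s^3 - 2s^2 - 15s + 36.
(Check: constant term = det(-A) = (-1)^3 det A = 36; coefficient of s^2 = -tr A = -2.)
The coefficient of s^2 is -2.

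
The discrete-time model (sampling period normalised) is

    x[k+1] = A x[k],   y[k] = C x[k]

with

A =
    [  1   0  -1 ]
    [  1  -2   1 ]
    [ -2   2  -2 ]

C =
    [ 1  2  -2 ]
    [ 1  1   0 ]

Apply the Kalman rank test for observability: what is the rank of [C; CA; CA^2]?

3

CA = [[7, -8, 5], [2, -2, 0]]
CA^2 = [[-11, 26, -25], [0, 4, -4]]
Observability matrix O = [C; CA; CA^2] = [[1, 2, -2], [1, 1, 0], [7, -8, 5], [2, -2, 0], [-11, 26, -25], [0, 4, -4]]
Take the 3×3 submatrix of O formed by rows 1, 2, 3: [[1, 2, -2], [1, 1, 0], [7, -8, 5]]. Its determinant is 1·(1·5 - 0·(-8)) - 2·(1·5 - 0·7) + (-2)·(1·(-8) - 1·7) = 1·5 - 2·5 + (-2)·(-15) = 25 ≠ 0.
So rank(O) ≥ 3; since O has 3 columns, rank(O) = 3.
rank(O) = 3 = n, so the pair (A, C) is completely observable.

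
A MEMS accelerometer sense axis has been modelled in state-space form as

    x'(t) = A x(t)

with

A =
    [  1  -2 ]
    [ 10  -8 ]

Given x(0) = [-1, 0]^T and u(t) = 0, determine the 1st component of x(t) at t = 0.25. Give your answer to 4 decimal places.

-0.8903

det(sI - A) = s^2 - (tr A)s + det A, with tr A = 1 + (-8) = -7 and det A = 1·(-8) - (-2)·10 = -8 - (-20) = 12.
So p(s) = det(sI - A) = s^2 + 7s + 12.
Factor s^2 + 7s + 12: two numbers with sum -7 and product 12 are -3 and -4, so s^2 + 7s + 12 = (s + 3)(s + 4).
Hence p(s) = (s + 3) (s + 4), with roots -4, -3.
The eigenvalues -4, -3 are distinct and real, so A is diagonalisable and x(t) = e^{At} x(0) = V diag(e^{λ_i t}) V^{-1} x(0), where the columns of V are the eigenvectors.
λ = -4: A - (-4)I = [[5, -2], [10, -4]]. Row 1 gives 5·v1 + (-2)·v2 = 0, so take v_1 = [2, 5]^T.
λ = -3: A - (-3)I = [[4, -2], [10, -5]]. Row 1 gives 4·v1 + (-2)·v2 = 0, so take v_2 = [1, 2]^T.
V = [v_1 v_2] = [[2, 1], [5, 2]] has det V = -1, so V^{-1} = adj(V)/det V = [[-2, 1], [5, -2]].
Modal coordinates z(0) = V^{-1} x(0): (-2)·(-1) + 1·0 = 2; 5·(-1) + (-2)·0 = -5; so z(0) = [2, -5]^T.
x_1(t) = Σ_i (v_i)_1 · z_i(0) · e^{λ_i t} (row 1 of V times the modal terms).
x_1(0.25) = 2·2·e^{-4·0.25} + 1·(-5)·e^{-3·0.25} = 4·0.367879 + (-5)·0.472367 = -0.8903.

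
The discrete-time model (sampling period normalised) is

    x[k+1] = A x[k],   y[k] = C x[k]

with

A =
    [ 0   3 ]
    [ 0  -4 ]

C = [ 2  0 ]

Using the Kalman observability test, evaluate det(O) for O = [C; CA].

CA = [[0, 6]]
Observability matrix O = [C; CA] = [[2, 0], [0, 6]]
det(O) = 2·6 - 0·0 = 12 - 0 = 12
Since det(O) ≠ 0, rank(O) = 2 and the system is completely observable.

12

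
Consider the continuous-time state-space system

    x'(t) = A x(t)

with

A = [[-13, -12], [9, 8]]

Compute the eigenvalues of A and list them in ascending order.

-4, -1

det(sI - A) = s^2 - (tr A)s + det A, with tr A = (-13) + 8 = -5 and det A = (-13)·8 - (-12)·9 = -104 - (-108) = 4.
So p(s) = det(sI - A) = s^2 + 5s + 4.
Factor s^2 + 5s + 4: two numbers with sum -5 and product 4 are -1 and -4, so s^2 + 5s + 4 = (s + 1)(s + 4).
Hence p(s) = (s + 1) (s + 4), with roots -4, -1.
All eigenvalues have negative real part, so the system is asymptotically stable.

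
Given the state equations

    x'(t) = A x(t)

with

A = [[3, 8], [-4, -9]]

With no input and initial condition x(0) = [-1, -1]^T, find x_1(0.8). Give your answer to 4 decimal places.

det(sI - A) = s^2 - (tr A)s + det A, with tr A = 3 + (-9) = -6 and det A = 3·(-9) - 8·(-4) = -27 - (-32) = 5.
So p(s) = det(sI - A) = s^2 + 6s + 5.
Factor s^2 + 6s + 5: two numbers with sum -6 and product 5 are -1 and -5, so s^2 + 6s + 5 = (s + 1)(s + 5).
Hence p(s) = (s + 1) (s + 5), with roots -5, -1.
The eigenvalues -5, -1 are distinct and real, so A is diagonalisable and x(t) = e^{At} x(0) = V diag(e^{λ_i t}) V^{-1} x(0), where the columns of V are the eigenvectors.
λ = -5: A - (-5)I = [[8, 8], [-4, -4]]. Row 1 gives 8·v1 + 8·v2 = 0, so take v_1 = [-1, 1]^T.
λ = -1: A - (-1)I = [[4, 8], [-4, -8]]. Row 1 gives 4·v1 + 8·v2 = 0, so take v_2 = [2, -1]^T.
V = [v_1 v_2] = [[-1, 2], [1, -1]] has det V = -1, so V^{-1} = adj(V)/det V = [[1, 2], [1, 1]].
Modal coordinates z(0) = V^{-1} x(0): 1·(-1) + 2·(-1) = -3; 1·(-1) + 1·(-1) = -2; so z(0) = [-3, -2]^T.
x_1(t) = Σ_i (v_i)_1 · z_i(0) · e^{λ_i t} (row 1 of V times the modal terms).
x_1(0.8) = (-1)·(-3)·e^{-5·0.8} + 2·(-2)·e^{-1·0.8} = 3·0.018316 + (-4)·0.449329 = -1.7424.

-1.7424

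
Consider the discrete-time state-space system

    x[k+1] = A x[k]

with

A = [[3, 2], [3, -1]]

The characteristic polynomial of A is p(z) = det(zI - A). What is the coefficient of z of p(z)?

-2

For a 2×2 matrix, det(zI - A) = z^2 - (tr A)z + det A.
tr A = 2, det A = -9.
So p(z) = z^2 - 2z - 9.
The coefficient of z is -2.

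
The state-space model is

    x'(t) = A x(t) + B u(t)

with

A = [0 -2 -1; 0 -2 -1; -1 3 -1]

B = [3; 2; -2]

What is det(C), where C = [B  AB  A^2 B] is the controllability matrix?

23

AB = [[-2], [-2], [5]]
A^2B = [[-1], [-1], [-9]]
Controllability matrix C = [B  AB  A^2B] = [[3, -2, -1], [2, -2, -1], [-2, 5, -9]]
Expanding along the first row, det(C) = 3·((-2)·(-9) - (-1)·5) - (-2)·(2·(-9) - (-1)·(-2)) + (-1)·(2·5 - (-2)·(-2)) = 3·23 - (-2)·(-20) + (-1)·6 = 23
Since det(C) ≠ 0, rank(C) = 3 and the system is completely controllable.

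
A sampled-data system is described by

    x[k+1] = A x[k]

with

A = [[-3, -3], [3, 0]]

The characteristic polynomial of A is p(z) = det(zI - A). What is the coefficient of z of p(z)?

3

For a 2×2 matrix, det(zI - A) = z^2 - (tr A)z + det A.
tr A = -3, det A = 9.
So p(z) = z^2 + 3z + 9.
The coefficient of z is 3.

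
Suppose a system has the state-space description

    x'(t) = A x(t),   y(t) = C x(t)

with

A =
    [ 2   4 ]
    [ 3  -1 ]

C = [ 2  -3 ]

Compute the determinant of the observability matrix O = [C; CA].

CA = [[-5, 11]]
Observability matrix O = [C; CA] = [[2, -3], [-5, 11]]
det(O) = 2·11 - (-3)·(-5) = 22 - 15 = 7
Since det(O) ≠ 0, rank(O) = 2 and the system is completely observable.

7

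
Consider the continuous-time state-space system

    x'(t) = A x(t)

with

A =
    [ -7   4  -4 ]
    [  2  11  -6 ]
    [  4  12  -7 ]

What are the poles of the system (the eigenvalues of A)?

det(sI - A) = s^3 - (tr A)s^2 + (M11 + M22 + M33)s - det A, where Mii is the 2×2 principal minor of A obtained by deleting row i and column i.
tr A = (-7) + 11 + (-7) = -3; M11 = 11·(-7) - (-6)·12 = -77 - (-72) = -5; M22 = (-7)·(-7) - (-4)·4 = 49 - (-16) = 65; M33 = (-7)·11 - 4·2 = -77 - 8 = -85; sum of minors = -25.
det A = (-7)·(11·(-7) - (-6)·12) - 4·(2·(-7) - (-6)·4) + (-4)·(2·12 - 11·4) = (-7)·(-5) - 4·10 + (-4)·(-20) = 75.
So p(s) = det(sI - A) = s^3 + 3s^2 - 25s - 75.
Rational-root test: any integer root divides -75. Testing small divisors, s = -3 works: p(-3) = -27 + 27 + 75 + (-75) = 0, so (s + 3) is a factor.
Dividing, p(s) = (s + 3)(s^2 - 25).
Factor s^2 - 25: two numbers with sum 0 and product -25 are 5 and -5, so s^2 - 25 = (s - 5)(s + 5).
Hence p(s) = (s - 5) (s + 3) (s + 5), with roots -5, -3, 5.
At least one eigenvalue has non-negative real part, so the system is not asymptotically stable.

-5, -3, 5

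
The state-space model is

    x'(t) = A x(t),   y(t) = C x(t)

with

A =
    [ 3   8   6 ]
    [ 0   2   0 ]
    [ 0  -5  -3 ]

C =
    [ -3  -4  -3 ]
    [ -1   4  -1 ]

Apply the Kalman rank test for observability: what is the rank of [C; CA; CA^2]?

2

CA = [[-9, -17, -9], [-3, 5, -3]]
CA^2 = [[-27, -61, -27], [-9, 1, -9]]
Observability matrix O = [C; CA; CA^2] = [[-3, -4, -3], [-1, 4, -1], [-9, -17, -9], [-3, 5, -3], [-27, -61, -27], [-9, 1, -9]]
The columns c1, c2, c3 of O are linearly dependent: -c1 + c3 = 0 (check each entry), so rank(O) ≤ 2.
The 2×2 minor from rows 1, 2, columns 1, 2 is (-3)·4 - (-4)·(-1) = -12 - 4 = -16 ≠ 0, so rank(O) = 2.
rank(O) = 2 < n = 3, so the pair (A, C) is not completely observable.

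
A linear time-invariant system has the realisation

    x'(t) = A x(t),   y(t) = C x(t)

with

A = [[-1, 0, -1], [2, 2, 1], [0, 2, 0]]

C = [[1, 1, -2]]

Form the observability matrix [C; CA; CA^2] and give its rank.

CA = [[1, -2, 0]]
CA^2 = [[-5, -4, -3]]
Observability matrix O = [C; CA; CA^2] = [[1, 1, -2], [1, -2, 0], [-5, -4, -3]]
det(O) = 1·((-2)·(-3) - 0·(-4)) - 1·(1·(-3) - 0·(-5)) + (-2)·(1·(-4) - (-2)·(-5)) = 1·6 - 1·(-3) + (-2)·(-14) = 37 ≠ 0, so rank(O) = 3.
rank(O) = 3 = n, so the pair (A, C) is completely observable.

3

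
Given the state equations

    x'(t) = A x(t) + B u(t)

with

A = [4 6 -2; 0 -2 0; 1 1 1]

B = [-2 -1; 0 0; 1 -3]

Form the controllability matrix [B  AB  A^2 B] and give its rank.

2

AB = [[-10, 2], [0, 0], [-1, -4]]
A^2B = [[-38, 16], [0, 0], [-11, -2]]
Controllability matrix C = [B  AB  A^2B] = [[-2, -1, -10, 2, -38, 16], [0, 0, 0, 0, 0, 0], [1, -3, -1, -4, -11, -2]]
Row 2 of C is identically zero, so rank(C) ≤ 2.
The 2×2 minor from rows 1, 3, columns 1, 2 is (-2)·(-3) - (-1)·1 = 6 - (-1) = 7 ≠ 0, so rank(C) = 2.
rank(C) = 2 < n = 3, so the pair (A, B) is not completely controllable.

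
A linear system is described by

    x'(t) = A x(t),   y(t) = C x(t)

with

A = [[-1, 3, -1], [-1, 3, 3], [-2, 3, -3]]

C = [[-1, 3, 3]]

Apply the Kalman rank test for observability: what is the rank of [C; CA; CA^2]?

CA = [[-8, 15, 1]]
CA^2 = [[-9, 24, 50]]
Observability matrix O = [C; CA; CA^2] = [[-1, 3, 3], [-8, 15, 1], [-9, 24, 50]]
det(O) = (-1)·(15·50 - 1·24) - 3·((-8)·50 - 1·(-9)) + 3·((-8)·24 - 15·(-9)) = (-1)·726 - 3·(-391) + 3·(-57) = 276 ≠ 0, so rank(O) = 3.
rank(O) = 3 = n, so the pair (A, C) is completely observable.

3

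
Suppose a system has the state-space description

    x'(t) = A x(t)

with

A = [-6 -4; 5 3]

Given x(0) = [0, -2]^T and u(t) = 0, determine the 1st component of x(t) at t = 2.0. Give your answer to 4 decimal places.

0.9362

det(sI - A) = s^2 - (tr A)s + det A, with tr A = (-6) + 3 = -3 and det A = (-6)·3 - (-4)·5 = -18 - (-20) = 2.
So p(s) = det(sI - A) = s^2 + 3s + 2.
Factor s^2 + 3s + 2: two numbers with sum -3 and product 2 are -1 and -2, so s^2 + 3s + 2 = (s + 1)(s + 2).
Hence p(s) = (s + 1) (s + 2), with roots -2, -1.
The eigenvalues -2, -1 are distinct and real, so A is diagonalisable and x(t) = e^{At} x(0) = V diag(e^{λ_i t}) V^{-1} x(0), where the columns of V are the eigenvectors.
λ = -2: A - (-2)I = [[-4, -4], [5, 5]]. Row 1 gives (-4)·v1 + (-4)·v2 = 0, so take v_1 = [1, -1]^T.
λ = -1: A - (-1)I = [[-5, -4], [5, 4]]. Row 1 gives (-5)·v1 + (-4)·v2 = 0, so take v_2 = [-4, 5]^T.
V = [v_1 v_2] = [[1, -4], [-1, 5]] has det V = 1, so V^{-1} = adj(V)/det V = [[5, 4], [1, 1]].
Modal coordinates z(0) = V^{-1} x(0): 5·0 + 4·(-2) = -8; 1·0 + 1·(-2) = -2; so z(0) = [-8, -2]^T.
x_1(t) = Σ_i (v_i)_1 · z_i(0) · e^{λ_i t} (row 1 of V times the modal terms).
x_1(2.0) = 1·(-8)·e^{-2·2.0} + (-4)·(-2)·e^{-1·2.0} = (-8)·0.018316 + 8·0.135335 = 0.9362.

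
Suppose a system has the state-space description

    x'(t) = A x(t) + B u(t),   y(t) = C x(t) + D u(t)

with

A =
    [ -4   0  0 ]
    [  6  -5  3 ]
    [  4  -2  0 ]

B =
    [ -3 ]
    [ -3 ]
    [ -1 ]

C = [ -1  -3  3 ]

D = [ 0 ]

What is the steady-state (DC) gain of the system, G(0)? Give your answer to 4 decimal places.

G(0) = C(-A)^{-1}B + D = -C A^{-1} B + D.
det A = -24, so A^{-1} = (1/-24)·adj(A) = [[-1/4, 0, 0], [-1/2, 0, -1/2], [-1/3, 1/3, -5/6]]
A^{-1} B = [3/4, 2, 5/6]^T
C A^{-1} B = -17/4
G(0) = D - C A^{-1} B = 0 - (-17/4) = 17/4 ≈ 4.2500

4.2500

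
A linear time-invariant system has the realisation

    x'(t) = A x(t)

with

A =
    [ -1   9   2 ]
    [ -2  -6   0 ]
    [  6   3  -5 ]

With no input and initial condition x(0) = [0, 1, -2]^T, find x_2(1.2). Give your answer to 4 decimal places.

-0.0566

det(sI - A) = s^3 - (tr A)s^2 + (M11 + M22 + M33)s - det A, where Mii is the 2×2 principal minor of A obtained by deleting row i and column i.
tr A = (-1) + (-6) + (-5) = -12; M11 = (-6)·(-5) - 0·3 = 30 - 0 = 30; M22 = (-1)·(-5) - 2·6 = 5 - 12 = -7; M33 = (-1)·(-6) - 9·(-2) = 6 - (-18) = 24; sum of minors = 47.
det A = (-1)·((-6)·(-5) - 0·3) - 9·((-2)·(-5) - 0·6) + 2·((-2)·3 - (-6)·6) = (-1)·30 - 9·10 + 2·30 = -60.
So p(s) = det(sI - A) = s^3 + 12s^2 + 47s + 60.
Rational-root test: any integer root divides 60. Testing small divisors, s = -3 works: p(-3) = -27 + 108 + (-141) + 60 = 0, so (s + 3) is a factor.
Dividing, p(s) = (s + 3)(s^2 + 9s + 20).
Factor s^2 + 9s + 20: two numbers with sum -9 and product 20 are -4 and -5, so s^2 + 9s + 20 = (s + 4)(s + 5).
Hence p(s) = (s + 3) (s + 4) (s + 5), with roots -5, -4, -3.
The eigenvalues -5, -4, -3 are distinct and real, so A is diagonalisable and x(t) = e^{At} x(0) = V diag(e^{λ_i t}) V^{-1} x(0), where the columns of V are the eigenvectors.
λ = -5: A - (-5)I = [[4, 9, 2], [-2, -1, 0], [6, 3, 0]]. v must be orthogonal to every row; (row 1) × (row 2) = [2, -4, 14], so take v_1 = [1, -2, 7]^T.
λ = -4: A - (-4)I = [[3, 9, 2], [-2, -2, 0], [6, 3, -1]]. v must be orthogonal to every row; (row 1) × (row 2) = [4, -4, 12], so take v_2 = [-1, 1, -3]^T.
λ = -3: A - (-3)I = [[2, 9, 2], [-2, -3, 0], [6, 3, -2]]. v must be orthogonal to every row; (row 1) × (row 2) = [6, -4, 12], so take v_3 = [3, -2, 6]^T.
V = [v_1 v_2 v_3] = [[1, -1, 3], [-2, 1, -2], [7, -3, 6]] has det V = -1, so V^{-1} = adj(V)/det V = [[0, 3, 1], [2, 15, 4], [1, 4, 1]].
Modal coordinates z(0) = V^{-1} x(0): 0·0 + 3·1 + 1·(-2) = 1; 2·0 + 15·1 + 4·(-2) = 7; 1·0 + 4·1 + 1·(-2) = 2; so z(0) = [1, 7, 2]^T.
x_2(t) = Σ_i (v_i)_2 · z_i(0) · e^{λ_i t} (row 2 of V times the modal terms).
x_2(1.2) = (-2)·1·e^{-5·1.2} + 1·7·e^{-4·1.2} + (-2)·2·e^{-3·1.2} = (-2)·0.002479 + 7·0.008230 + (-4)·0.027324 = -0.0566.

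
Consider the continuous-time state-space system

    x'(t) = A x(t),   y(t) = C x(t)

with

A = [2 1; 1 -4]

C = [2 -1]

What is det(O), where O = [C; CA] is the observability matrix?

CA = [[3, 6]]
Observability matrix O = [C; CA] = [[2, -1], [3, 6]]
det(O) = 2·6 - (-1)·3 = 12 - (-3) = 15
Since det(O) ≠ 0, rank(O) = 2 and the system is completely observable.

15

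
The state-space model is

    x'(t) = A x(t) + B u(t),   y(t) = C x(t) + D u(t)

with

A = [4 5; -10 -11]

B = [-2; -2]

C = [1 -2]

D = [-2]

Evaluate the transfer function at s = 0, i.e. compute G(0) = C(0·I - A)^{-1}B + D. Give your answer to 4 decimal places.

-16.6667

G(0) = C(-A)^{-1}B + D = -C A^{-1} B + D.
det A = 6, so A^{-1} = (1/6)·adj(A) = [[-11/6, -5/6], [5/3, 2/3]]
A^{-1} B = [16/3, -14/3]^T
C A^{-1} B = 44/3
G(0) = D - C A^{-1} B = -2 - (44/3) = -50/3 ≈ -16.6667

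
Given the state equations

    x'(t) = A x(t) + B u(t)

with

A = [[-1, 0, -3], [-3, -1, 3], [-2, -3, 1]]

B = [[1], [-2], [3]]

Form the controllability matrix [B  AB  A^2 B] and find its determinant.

AB = [[-10], [8], [7]]
A^2B = [[-11], [43], [3]]
Controllability matrix C = [B  AB  A^2B] = [[1, -10, -11], [-2, 8, 43], [3, 7, 3]]
Expanding along the first row, det(C) = 1·(8·3 - 43·7) - (-10)·((-2)·3 - 43·3) + (-11)·((-2)·7 - 8·3) = 1·(-277) - (-10)·(-135) + (-11)·(-38) = -1209
Since det(C) ≠ 0, rank(C) = 3 and the system is completely controllable.

-1209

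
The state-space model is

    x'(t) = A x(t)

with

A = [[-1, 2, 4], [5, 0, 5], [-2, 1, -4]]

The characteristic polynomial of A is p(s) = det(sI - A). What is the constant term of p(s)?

-45

Expand det(sI - A) for the 3×3 matrix.
p(s) = s^3 + 5s^2 - 3s - 45.
(Check: constant term = det(-A) = (-1)^3 det A = -45; coefficient of s^2 = -tr A = 5.)
The constant term is -45.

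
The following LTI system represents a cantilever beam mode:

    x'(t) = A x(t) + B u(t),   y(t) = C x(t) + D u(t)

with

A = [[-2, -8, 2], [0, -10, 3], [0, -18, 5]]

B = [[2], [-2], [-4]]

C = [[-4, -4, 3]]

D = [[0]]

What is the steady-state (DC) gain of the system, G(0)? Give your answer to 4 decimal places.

G(0) = C(-A)^{-1}B + D = -C A^{-1} B + D.
det A = -8, so A^{-1} = (1/-8)·adj(A) = [[-1/2, -1/2, 1/2], [0, 5/4, -3/4], [0, 9/2, -5/2]]
A^{-1} B = [-2, 1/2, 1]^T
C A^{-1} B = 9
G(0) = D - C A^{-1} B = 0 - (9) = -9

-9.0000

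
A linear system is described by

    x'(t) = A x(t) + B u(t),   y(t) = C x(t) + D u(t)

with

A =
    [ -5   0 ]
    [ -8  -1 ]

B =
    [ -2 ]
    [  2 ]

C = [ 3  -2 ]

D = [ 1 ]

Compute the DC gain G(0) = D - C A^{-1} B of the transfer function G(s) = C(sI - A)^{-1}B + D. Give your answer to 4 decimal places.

-10.6000

G(0) = C(-A)^{-1}B + D = -C A^{-1} B + D.
det A = 5, so A^{-1} = (1/5)·adj(A) = [[-1/5, 0], [8/5, -1]]
A^{-1} B = [2/5, -26/5]^T
C A^{-1} B = 58/5
G(0) = D - C A^{-1} B = 1 - (58/5) = -53/5 ≈ -10.6000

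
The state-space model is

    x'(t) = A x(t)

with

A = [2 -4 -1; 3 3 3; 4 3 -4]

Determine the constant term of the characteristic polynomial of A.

Expand det(sI - A) for the 3×3 matrix.
p(s) = s^3 - s^2 - 7s + 135.
(Check: constant term = det(-A) = (-1)^3 det A = 135; coefficient of s^2 = -tr A = -1.)
The constant term is 135.

135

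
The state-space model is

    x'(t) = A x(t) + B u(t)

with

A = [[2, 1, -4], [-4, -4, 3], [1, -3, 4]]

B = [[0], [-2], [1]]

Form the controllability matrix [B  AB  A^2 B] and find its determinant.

1199

AB = [[-6], [11], [10]]
A^2B = [[-41], [10], [1]]
Controllability matrix C = [B  AB  A^2B] = [[0, -6, -41], [-2, 11, 10], [1, 10, 1]]
Expanding along the first row, det(C) = 0·(11·1 - 10·10) - (-6)·((-2)·1 - 10·1) + (-41)·((-2)·10 - 11·1) = 0·(-89) - (-6)·(-12) + (-41)·(-31) = 1199
Since det(C) ≠ 0, rank(C) = 3 and the system is completely controllable.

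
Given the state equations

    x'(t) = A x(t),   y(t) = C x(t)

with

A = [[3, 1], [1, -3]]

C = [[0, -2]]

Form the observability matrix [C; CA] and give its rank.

2

CA = [[-2, 6]]
Observability matrix O = [C; CA] = [[0, -2], [-2, 6]]
det(O) = 0·6 - (-2)·(-2) = 0 - 4 = -4 ≠ 0, so rank(O) = 2.
rank(O) = 2 = n, so the pair (A, C) is completely observable.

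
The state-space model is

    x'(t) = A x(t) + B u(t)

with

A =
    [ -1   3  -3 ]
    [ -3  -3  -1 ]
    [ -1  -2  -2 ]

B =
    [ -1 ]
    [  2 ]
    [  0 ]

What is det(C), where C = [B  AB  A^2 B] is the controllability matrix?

14

AB = [[7], [-3], [-3]]
A^2B = [[-7], [-9], [5]]
Controllability matrix C = [B  AB  A^2B] = [[-1, 7, -7], [2, -3, -9], [0, -3, 5]]
Expanding along the first row, det(C) = (-1)·((-3)·5 - (-9)·(-3)) - 7·(2·5 - (-9)·0) + (-7)·(2·(-3) - (-3)·0) = (-1)·(-42) - 7·10 + (-7)·(-6) = 14
Since det(C) ≠ 0, rank(C) = 3 and the system is completely controllable.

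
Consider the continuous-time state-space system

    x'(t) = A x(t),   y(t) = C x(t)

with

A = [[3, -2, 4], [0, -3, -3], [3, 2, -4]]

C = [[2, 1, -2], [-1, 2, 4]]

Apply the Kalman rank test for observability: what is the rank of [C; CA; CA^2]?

3

CA = [[0, -11, 13], [9, 4, -26]]
CA^2 = [[39, 59, -19], [-51, -82, 128]]
Observability matrix O = [C; CA; CA^2] = [[2, 1, -2], [-1, 2, 4], [0, -11, 13], [9, 4, -26], [39, 59, -19], [-51, -82, 128]]
Take the 3×3 submatrix of O formed by rows 1, 2, 3: [[2, 1, -2], [-1, 2, 4], [0, -11, 13]]. Its determinant is 2·(2·13 - 4·(-11)) - 1·((-1)·13 - 4·0) + (-2)·((-1)·(-11) - 2·0) = 2·70 - 1·(-13) + (-2)·11 = 131 ≠ 0.
So rank(O) ≥ 3; since O has 3 columns, rank(O) = 3.
rank(O) = 3 = n, so the pair (A, C) is completely observable.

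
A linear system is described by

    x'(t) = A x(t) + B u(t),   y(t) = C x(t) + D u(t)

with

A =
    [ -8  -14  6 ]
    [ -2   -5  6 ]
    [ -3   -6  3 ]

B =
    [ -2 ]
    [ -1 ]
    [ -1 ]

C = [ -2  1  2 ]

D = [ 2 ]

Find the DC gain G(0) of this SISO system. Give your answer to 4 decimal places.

G(0) = C(-A)^{-1}B + D = -C A^{-1} B + D.
det A = -18, so A^{-1} = (1/-18)·adj(A) = [[-7/6, -1/3, 3], [2/3, 1/3, -2], [1/6, 1/3, -2/3]]
A^{-1} B = [-1/3, 1/3, 0]^T
C A^{-1} B = 1
G(0) = D - C A^{-1} B = 2 - (1) = 1

1.0000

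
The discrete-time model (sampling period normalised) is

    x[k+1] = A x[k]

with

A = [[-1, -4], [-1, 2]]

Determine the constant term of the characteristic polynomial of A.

-6

For a 2×2 matrix, det(zI - A) = z^2 - (tr A)z + det A.
tr A = 1, det A = -6.
So p(z) = z^2 - z - 6.
The constant term is -6.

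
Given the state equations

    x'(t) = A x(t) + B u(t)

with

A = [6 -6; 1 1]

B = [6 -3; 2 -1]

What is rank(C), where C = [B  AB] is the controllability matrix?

1

AB = [[24, -12], [8, -4]]
Controllability matrix C = [B  AB] = [[6, -3, 24, -12], [2, -1, 8, -4]]
Every column of C is a scalar multiple of column 1 = [6, 2] (multipliers 1, -1/2, 4, -2), so the columns span a one-dimensional space.
C ≠ 0, hence rank(C) = 1.
rank(C) = 1 < n = 2, so the pair (A, B) is not completely controllable.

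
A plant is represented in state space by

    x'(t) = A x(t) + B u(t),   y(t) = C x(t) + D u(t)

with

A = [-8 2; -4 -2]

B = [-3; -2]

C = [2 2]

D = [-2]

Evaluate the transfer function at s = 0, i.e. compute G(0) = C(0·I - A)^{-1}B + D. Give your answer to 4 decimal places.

-3.1667

G(0) = C(-A)^{-1}B + D = -C A^{-1} B + D.
det A = 24, so A^{-1} = (1/24)·adj(A) = [[-1/12, -1/12], [1/6, -1/3]]
A^{-1} B = [5/12, 1/6]^T
C A^{-1} B = 7/6
G(0) = D - C A^{-1} B = -2 - (7/6) = -19/6 ≈ -3.1667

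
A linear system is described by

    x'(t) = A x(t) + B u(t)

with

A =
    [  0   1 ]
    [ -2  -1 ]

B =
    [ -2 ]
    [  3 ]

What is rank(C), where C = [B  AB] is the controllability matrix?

AB = [[3], [1]]
Controllability matrix C = [B  AB] = [[-2, 3], [3, 1]]
det(C) = (-2)·1 - 3·3 = -2 - 9 = -11 ≠ 0, so rank(C) = 2.
rank(C) = 2 = n, so the pair (A, B) is completely controllable.

2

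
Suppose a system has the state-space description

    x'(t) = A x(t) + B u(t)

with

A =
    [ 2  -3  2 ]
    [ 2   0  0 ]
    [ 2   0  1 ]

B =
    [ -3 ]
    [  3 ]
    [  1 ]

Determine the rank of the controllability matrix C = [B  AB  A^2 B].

AB = [[-13], [-6], [-5]]
A^2B = [[-18], [-26], [-31]]
Controllability matrix C = [B  AB  A^2B] = [[-3, -13, -18], [3, -6, -26], [1, -5, -31]]
det(C) = (-3)·((-6)·(-31) - (-26)·(-5)) - (-13)·(3·(-31) - (-26)·1) + (-18)·(3·(-5) - (-6)·1) = (-3)·56 - (-13)·(-67) + (-18)·(-9) = -877 ≠ 0, so rank(C) = 3.
rank(C) = 3 = n, so the pair (A, B) is completely controllable.

3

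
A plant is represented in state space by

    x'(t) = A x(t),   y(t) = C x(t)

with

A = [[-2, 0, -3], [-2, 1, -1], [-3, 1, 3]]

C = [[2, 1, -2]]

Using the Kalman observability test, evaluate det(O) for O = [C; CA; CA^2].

CA = [[0, -1, -13]]
CA^2 = [[41, -14, -38]]
Observability matrix O = [C; CA; CA^2] = [[2, 1, -2], [0, -1, -13], [41, -14, -38]]
Expanding along the first row, det(O) = 2·((-1)·(-38) - (-13)·(-14)) - 1·(0·(-38) - (-13)·41) + (-2)·(0·(-14) - (-1)·41) = 2·(-144) - 1·533 + (-2)·41 = -903
Since det(O) ≠ 0, rank(O) = 3 and the system is completely observable.

-903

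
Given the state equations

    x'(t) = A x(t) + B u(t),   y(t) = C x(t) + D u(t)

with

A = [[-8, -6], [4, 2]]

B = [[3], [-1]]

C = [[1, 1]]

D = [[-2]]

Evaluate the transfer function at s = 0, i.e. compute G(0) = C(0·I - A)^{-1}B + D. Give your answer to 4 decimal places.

G(0) = C(-A)^{-1}B + D = -C A^{-1} B + D.
det A = 8, so A^{-1} = (1/8)·adj(A) = [[1/4, 3/4], [-1/2, -1]]
A^{-1} B = [0, -1/2]^T
C A^{-1} B = -1/2
G(0) = D - C A^{-1} B = -2 - (-1/2) = -3/2 ≈ -1.5000

-1.5000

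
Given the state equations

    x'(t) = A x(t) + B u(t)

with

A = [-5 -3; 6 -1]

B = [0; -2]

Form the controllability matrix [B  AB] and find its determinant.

12

AB = [[6], [2]]
Controllability matrix C = [B  AB] = [[0, 6], [-2, 2]]
det(C) = 0·2 - 6·(-2) = 0 - (-12) = 12
Since det(C) ≠ 0, rank(C) = 2 and the system is completely controllable.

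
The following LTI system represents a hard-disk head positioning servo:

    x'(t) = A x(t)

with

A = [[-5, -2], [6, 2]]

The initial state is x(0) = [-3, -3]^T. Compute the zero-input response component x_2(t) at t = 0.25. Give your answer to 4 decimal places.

-6.9877

det(sI - A) = s^2 - (tr A)s + det A, with tr A = (-5) + 2 = -3 and det A = (-5)·2 - (-2)·6 = -10 - (-12) = 2.
So p(s) = det(sI - A) = s^2 + 3s + 2.
Factor s^2 + 3s + 2: two numbers with sum -3 and product 2 are -1 and -2, so s^2 + 3s + 2 = (s + 1)(s + 2).
Hence p(s) = (s + 1) (s + 2), with roots -2, -1.
The eigenvalues -2, -1 are distinct and real, so A is diagonalisable and x(t) = e^{At} x(0) = V diag(e^{λ_i t}) V^{-1} x(0), where the columns of V are the eigenvectors.
λ = -2: A - (-2)I = [[-3, -2], [6, 4]]. Row 1 gives (-3)·v1 + (-2)·v2 = 0, so take v_1 = [2, -3]^T.
λ = -1: A - (-1)I = [[-4, -2], [6, 3]]. Row 1 gives (-4)·v1 + (-2)·v2 = 0, so take v_2 = [1, -2]^T.
V = [v_1 v_2] = [[2, 1], [-3, -2]] has det V = -1, so V^{-1} = adj(V)/det V = [[2, 1], [-3, -2]].
Modal coordinates z(0) = V^{-1} x(0): 2·(-3) + 1·(-3) = -9; (-3)·(-3) + (-2)·(-3) = 15; so z(0) = [-9, 15]^T.
x_2(t) = Σ_i (v_i)_2 · z_i(0) · e^{λ_i t} (row 2 of V times the modal terms).
x_2(0.25) = (-3)·(-9)·e^{-2·0.25} + (-2)·15·e^{-1·0.25} = 27·0.606531 + (-30)·0.778801 = -6.9877.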